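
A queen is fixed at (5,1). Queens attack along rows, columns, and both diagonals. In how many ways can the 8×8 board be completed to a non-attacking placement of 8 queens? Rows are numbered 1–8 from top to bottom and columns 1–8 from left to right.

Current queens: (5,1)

Branch on row 1: col 2 → 3; col 3 → 4; col 4 → 5; col 6 → 4; col 7 → 1; col 8 → 1.
Sum: 3 + 4 + 5 + 4 + 1 + 1 = 18.

18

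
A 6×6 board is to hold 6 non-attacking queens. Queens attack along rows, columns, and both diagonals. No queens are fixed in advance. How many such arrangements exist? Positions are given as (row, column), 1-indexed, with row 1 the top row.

4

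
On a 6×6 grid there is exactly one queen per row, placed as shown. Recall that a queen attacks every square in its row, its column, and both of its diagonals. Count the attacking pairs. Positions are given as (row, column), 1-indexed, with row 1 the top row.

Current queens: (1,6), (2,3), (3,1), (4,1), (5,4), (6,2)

2

Same column: (3,1)–(4,1) (column 1).
Same diagonal: (2,3)–(4,1) (|2−4| = |3−1| = 2).
Total attacking pairs: 2.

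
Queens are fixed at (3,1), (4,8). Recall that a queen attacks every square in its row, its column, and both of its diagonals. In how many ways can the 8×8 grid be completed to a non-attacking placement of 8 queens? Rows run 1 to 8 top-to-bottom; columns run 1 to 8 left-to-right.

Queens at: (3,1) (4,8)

Branch on row 1: col 2 → 0; col 4 → 1; col 6 → 2; col 7 → 0.
Sum: 0 + 1 + 2 + 0 = 3.

3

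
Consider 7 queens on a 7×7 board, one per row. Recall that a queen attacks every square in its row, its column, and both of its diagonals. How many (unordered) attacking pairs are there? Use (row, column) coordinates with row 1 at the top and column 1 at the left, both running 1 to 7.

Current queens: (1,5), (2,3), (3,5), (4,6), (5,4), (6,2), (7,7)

Same column: (1,5)–(3,5) (column 5).
Same diagonal: (3,5)–(4,6) (|3−4| = |5−6| = 1); (3,5)–(6,2) (|3−6| = |5−2| = 3).
Total attacking pairs: 3.

3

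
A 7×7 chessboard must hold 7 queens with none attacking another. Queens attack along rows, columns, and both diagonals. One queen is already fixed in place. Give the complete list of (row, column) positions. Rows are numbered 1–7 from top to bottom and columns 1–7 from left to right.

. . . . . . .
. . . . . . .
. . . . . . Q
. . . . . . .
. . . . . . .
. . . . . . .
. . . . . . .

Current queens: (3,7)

(1,6) (2,3) (3,7) (4,4) (5,1) (6,5) (7,2)

Row 1: attacked by (3,7)→{5,7}. Safe: 1, 2, 3, 4, 6. Place at column 6.
Row 2: attacked by (1,6)→{5,6,7}; (3,7)→{6,7}. Safe: 1, 2, 3, 4. Place at column 3.
Row 4: attacked by (1,6)→{3,6}; (2,3)→{1,3,5}; (3,7)→{6,7}. Safe: 2, 4. Place at column 4.
Row 5: attacked by (1,6)→{2,6}; (2,3)→{3,6}; (3,7)→{5,7}; (4,4)→{3,4,5}. Safe: 1. Place at column 1.
Row 6: attacked by (1,6)→{1,6}; (2,3)→{3,7}; (3,7)→{4,7}; (4,4)→{2,4,6}; (5,1)→{1,2}. Safe: 5. Place at column 5.
Row 7: attacked by (1,6)→{6}; (2,3)→{3}; (3,7)→{3,7}; (4,4)→{1,4,7}; (5,1)→{1,3}; (6,5)→{4,5,6}. Safe: 2. Place at column 2.
Columns [6, 3, 7, 4, 1, 5, 2], r−c [-5, -1, -4, 0, 4, 1, 5], r+c [7, 5, 10, 8, 6, 11, 9] are all distinct, so no two queens attack.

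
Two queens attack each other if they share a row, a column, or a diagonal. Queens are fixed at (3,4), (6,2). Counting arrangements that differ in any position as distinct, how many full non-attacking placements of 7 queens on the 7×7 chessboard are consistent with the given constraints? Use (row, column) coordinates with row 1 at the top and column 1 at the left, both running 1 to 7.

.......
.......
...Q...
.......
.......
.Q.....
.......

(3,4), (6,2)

1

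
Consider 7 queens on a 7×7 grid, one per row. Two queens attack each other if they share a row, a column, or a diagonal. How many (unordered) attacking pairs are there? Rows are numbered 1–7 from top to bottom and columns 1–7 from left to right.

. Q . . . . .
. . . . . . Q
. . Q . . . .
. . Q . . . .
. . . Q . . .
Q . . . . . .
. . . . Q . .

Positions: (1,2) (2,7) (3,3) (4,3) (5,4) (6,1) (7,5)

4

Same column: (3,3)–(4,3) (column 3).
Same diagonal: (2,7)–(5,4) (|2−5| = |7−4| = 3); (4,3)–(5,4) (|4−5| = |3−4| = 1); (4,3)–(6,1) (|4−6| = |3−1| = 2).
Total attacking pairs: 4.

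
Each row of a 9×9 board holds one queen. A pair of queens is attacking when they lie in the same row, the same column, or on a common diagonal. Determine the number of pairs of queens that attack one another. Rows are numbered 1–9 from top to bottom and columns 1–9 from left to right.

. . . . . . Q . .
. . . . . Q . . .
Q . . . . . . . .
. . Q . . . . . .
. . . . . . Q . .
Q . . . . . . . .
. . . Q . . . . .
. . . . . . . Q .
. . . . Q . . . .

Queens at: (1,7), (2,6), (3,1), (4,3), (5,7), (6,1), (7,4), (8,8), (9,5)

Same column: (1,7)–(5,7) (column 7); (3,1)–(6,1) (column 1).
Same diagonal: (1,7)–(2,6) (|1−2| = |7−6| = 1); (4,3)–(6,1) (|4−6| = |3−1| = 2).
Total attacking pairs: 4.

4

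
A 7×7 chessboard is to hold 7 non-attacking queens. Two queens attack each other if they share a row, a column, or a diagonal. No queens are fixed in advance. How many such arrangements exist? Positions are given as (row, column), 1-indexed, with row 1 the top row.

40

Branch on row 1: col 1 → 4; col 2 → 7; col 3 → 6; col 4 → 6; col 5 → 6; col 6 → 7; col 7 → 4.
Sum: 4 + 7 + 6 + 6 + 6 + 7 + 4 = 40.
(This is the classic 7-queens count.)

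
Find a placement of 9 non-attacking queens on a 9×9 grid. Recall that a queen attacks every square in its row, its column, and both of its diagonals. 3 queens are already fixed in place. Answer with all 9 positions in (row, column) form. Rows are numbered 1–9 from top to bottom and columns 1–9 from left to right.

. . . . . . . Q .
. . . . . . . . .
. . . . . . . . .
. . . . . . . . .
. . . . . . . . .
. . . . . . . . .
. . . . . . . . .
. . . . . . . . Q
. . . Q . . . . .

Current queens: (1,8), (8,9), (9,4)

(1,8) (2,1) (3,5) (4,7) (5,2) (6,6) (7,3) (8,9) (9,4)

Row 2: attacked by (1,8)→{7,8,9}; (8,9)→{3,9}; (9,4)→{4}. Safe: 1, 2, 5, 6. Place at column 1.
Row 3: attacked by (1,8)→{6,8}; (2,1)→{1,2}; (8,9)→{4,9}; (9,4)→{4}. Safe: 3, 5, 7. Place at column 5.
Row 4: attacked by (1,8)→{5,8}; (2,1)→{1,3}; (3,5)→{4,5,6}; (8,9)→{5,9}; (9,4)→{4,9}. Safe: 2, 7. Place at column 7.
Row 5: attacked by (1,8)→{4,8}; (2,1)→{1,4}; (3,5)→{3,5,7}; (4,7)→{6,7,8}; (8,9)→{6,9}; (9,4)→{4,8}. Safe: 2. Place at column 2.
Row 6: attacked by (1,8)→{3,8}; (2,1)→{1,5}; (3,5)→{2,5,8}; (4,7)→{5,7,9}; (5,2)→{1,2,3}; (8,9)→{7,9}; (9,4)→{1,4,7}. Safe: 6. Place at column 6.
Row 7: attacked by (1,8)→{2,8}; (2,1)→{1,6}; (3,5)→{1,5,9}; (4,7)→{4,7}; (5,2)→{2,4}; (6,6)→{5,6,7}; (8,9)→{8,9}; (9,4)→{2,4,6}. Safe: 3. Place at column 3.
Columns [8, 1, 5, 7, 2, 6, 3, 9, 4], r−c [-7, 1, -2, -3, 3, 0, 4, -1, 5], r+c [9, 3, 8, 11, 7, 12, 10, 17, 13] are all distinct, so no two queens attack.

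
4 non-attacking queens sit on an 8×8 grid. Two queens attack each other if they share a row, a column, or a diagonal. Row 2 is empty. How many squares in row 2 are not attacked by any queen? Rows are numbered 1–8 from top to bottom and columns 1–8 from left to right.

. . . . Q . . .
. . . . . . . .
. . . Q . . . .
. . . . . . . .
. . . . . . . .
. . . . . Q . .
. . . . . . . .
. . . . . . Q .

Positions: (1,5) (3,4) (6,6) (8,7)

(1,5) attacks row 2 at column 5 and diagonals 4, 6.
(3,4) attacks row 2 at column 4 and diagonals 3, 5.
(6,6) attacks row 2 at column 6 and diagonals 2.
(8,7) attacks row 2 at column 7 and diagonals 1.
Attacked columns: {1, 2, 3, 4, 5, 6, 7}. Safe: {8}.

1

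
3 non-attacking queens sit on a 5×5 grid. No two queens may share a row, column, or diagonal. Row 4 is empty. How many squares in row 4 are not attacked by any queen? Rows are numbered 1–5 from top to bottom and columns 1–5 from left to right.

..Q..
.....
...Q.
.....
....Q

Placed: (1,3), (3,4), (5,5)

(1,3) attacks row 4 at column 3.
(3,4) attacks row 4 at column 4 and diagonals 3, 5.
(5,5) attacks row 4 at column 5 and diagonals 4.
Attacked columns: {3, 4, 5}. Safe: {1, 2}.

2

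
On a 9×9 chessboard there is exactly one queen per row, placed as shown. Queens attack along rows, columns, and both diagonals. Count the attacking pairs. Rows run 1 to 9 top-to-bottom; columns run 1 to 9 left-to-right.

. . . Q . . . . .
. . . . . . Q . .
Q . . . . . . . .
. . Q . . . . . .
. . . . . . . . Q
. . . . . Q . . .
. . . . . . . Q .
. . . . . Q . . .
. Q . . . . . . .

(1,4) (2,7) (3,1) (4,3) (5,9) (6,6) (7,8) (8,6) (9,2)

Same column: (6,6)–(8,6) (column 6).
Same diagonal: (3,1)–(8,6) (|3−8| = |1−6| = 5); (5,9)–(8,6) (|5−8| = |9−6| = 3).
Total attacking pairs: 3.

3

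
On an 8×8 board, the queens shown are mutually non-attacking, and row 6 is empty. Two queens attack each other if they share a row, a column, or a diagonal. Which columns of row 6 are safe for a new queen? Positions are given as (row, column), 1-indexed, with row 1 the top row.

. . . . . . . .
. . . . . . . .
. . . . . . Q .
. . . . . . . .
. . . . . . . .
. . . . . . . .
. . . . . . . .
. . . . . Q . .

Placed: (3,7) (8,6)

columns 1, 2, 3, 5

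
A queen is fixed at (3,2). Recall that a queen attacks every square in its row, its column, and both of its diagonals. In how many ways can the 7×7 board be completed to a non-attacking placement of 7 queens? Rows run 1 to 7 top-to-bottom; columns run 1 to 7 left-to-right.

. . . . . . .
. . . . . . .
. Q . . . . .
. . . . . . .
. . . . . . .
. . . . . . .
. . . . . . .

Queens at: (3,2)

6

Branch on row 1: col 1 → 1; col 3 → 2; col 5 → 2; col 6 → 1; col 7 → 0.
Sum: 1 + 2 + 2 + 1 + 0 = 6.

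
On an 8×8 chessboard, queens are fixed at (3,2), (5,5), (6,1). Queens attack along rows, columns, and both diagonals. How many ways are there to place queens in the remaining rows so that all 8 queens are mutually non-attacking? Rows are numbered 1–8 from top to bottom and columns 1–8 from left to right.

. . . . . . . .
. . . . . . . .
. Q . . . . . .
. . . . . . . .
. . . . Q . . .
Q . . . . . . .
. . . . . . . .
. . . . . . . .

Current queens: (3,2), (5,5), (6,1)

Branch on row 1: col 3 → 2; col 7 → 0; col 8 → 0.
Sum: 2 + 0 + 0 = 2.

2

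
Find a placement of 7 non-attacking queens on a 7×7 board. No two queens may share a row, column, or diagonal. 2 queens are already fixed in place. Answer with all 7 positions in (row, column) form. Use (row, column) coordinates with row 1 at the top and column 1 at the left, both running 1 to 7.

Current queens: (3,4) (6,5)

(1,1) (2,6) (3,4) (4,2) (5,7) (6,5) (7,3)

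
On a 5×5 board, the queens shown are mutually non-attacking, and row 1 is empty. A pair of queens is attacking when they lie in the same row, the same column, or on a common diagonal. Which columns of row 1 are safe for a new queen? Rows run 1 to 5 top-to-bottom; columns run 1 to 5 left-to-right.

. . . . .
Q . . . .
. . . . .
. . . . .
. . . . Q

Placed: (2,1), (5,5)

columns 3, 4

(2,1) attacks row 1 at column 1 and diagonals 2.
(5,5) attacks row 1 at column 5 and diagonals 1.
Attacked columns: {1, 2, 5}. Safe: {3, 4}.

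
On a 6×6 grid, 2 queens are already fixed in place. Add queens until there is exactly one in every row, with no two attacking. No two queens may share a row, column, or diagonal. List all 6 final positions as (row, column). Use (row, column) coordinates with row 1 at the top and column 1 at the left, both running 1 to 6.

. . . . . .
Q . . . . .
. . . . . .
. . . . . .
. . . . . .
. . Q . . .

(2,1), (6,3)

Row 1: attacked by (2,1)→{1,2}; (6,3)→{3}. Safe: 4, 5, 6. Place at column 4.
Row 3: attacked by (1,4)→{2,4,6}; (2,1)→{1,2}; (6,3)→{3,6}. Safe: 5. Place at column 5.
Row 4: attacked by (1,4)→{1,4}; (2,1)→{1,3}; (3,5)→{4,5,6}; (6,3)→{1,3,5}. Safe: 2. Place at column 2.
Row 5: attacked by (1,4)→{4}; (2,1)→{1,4}; (3,5)→{3,5}; (4,2)→{1,2,3}; (6,3)→{2,3,4}. Safe: 6. Place at column 6.
Columns [4, 1, 5, 2, 6, 3], r−c [-3, 1, -2, 2, -1, 3], r+c [5, 3, 8, 6, 11, 9] are all distinct, so no two queens attack.

(1,4) (2,1) (3,5) (4,2) (5,6) (6,3)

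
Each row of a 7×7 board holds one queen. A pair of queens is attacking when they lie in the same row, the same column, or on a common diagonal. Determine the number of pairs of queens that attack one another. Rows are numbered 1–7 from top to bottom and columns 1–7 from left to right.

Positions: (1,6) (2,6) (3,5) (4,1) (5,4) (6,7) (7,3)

2

Same column: (1,6)–(2,6) (column 6).
Same diagonal: (2,6)–(3,5) (|2−3| = |6−5| = 1).
Total attacking pairs: 2.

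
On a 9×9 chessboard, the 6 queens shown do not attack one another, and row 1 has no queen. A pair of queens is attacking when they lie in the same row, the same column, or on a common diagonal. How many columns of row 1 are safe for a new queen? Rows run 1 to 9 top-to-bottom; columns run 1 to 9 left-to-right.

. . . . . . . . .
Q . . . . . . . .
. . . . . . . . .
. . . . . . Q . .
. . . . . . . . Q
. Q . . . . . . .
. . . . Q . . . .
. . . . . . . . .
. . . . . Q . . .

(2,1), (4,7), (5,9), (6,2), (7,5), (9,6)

2

(2,1) attacks row 1 at column 1 and diagonals 2.
(4,7) attacks row 1 at column 7 and diagonals 4.
(5,9) attacks row 1 at column 9 and diagonals 5.
(6,2) attacks row 1 at column 2 and diagonals 7.
(7,5) attacks row 1 at column 5.
(9,6) attacks row 1 at column 6.
Attacked columns: {1, 2, 4, 5, 6, 7, 9}. Safe: {3, 8}.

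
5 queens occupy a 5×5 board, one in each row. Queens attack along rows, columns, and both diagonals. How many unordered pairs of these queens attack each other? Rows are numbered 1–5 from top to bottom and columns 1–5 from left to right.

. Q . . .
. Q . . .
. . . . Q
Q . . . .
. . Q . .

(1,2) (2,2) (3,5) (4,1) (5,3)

2

Same column: (1,2)–(2,2) (column 2).
Same diagonal: (3,5)–(5,3) (|3−5| = |5−3| = 2).
Total attacking pairs: 2.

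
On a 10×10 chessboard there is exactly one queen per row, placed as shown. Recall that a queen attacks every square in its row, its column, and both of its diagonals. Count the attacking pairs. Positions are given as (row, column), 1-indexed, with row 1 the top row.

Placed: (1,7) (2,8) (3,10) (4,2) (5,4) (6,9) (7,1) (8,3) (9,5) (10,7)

3

Same column: (1,7)–(10,7) (column 7).
Same diagonal: (1,7)–(2,8) (|1−2| = |7−8| = 1); (1,7)–(7,1) (|1−7| = |7−1| = 6).
Total attacking pairs: 3.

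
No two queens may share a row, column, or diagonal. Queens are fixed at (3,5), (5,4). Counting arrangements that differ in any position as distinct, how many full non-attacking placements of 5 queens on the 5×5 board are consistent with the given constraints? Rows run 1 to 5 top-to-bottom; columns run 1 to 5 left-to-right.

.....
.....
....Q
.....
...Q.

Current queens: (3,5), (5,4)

Branch on row 1: col 1 → 1; col 2 → 0.
Sum: 1 + 0 = 1.

1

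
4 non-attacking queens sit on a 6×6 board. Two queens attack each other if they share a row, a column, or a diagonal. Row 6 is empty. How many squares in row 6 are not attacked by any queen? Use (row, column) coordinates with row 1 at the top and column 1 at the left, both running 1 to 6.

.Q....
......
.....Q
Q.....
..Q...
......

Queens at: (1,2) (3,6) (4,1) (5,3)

(1,2) attacks row 6 at column 2.
(3,6) attacks row 6 at column 6 and diagonals 3.
(4,1) attacks row 6 at column 1 and diagonals 3.
(5,3) attacks row 6 at column 3 and diagonals 2, 4.
Attacked columns: {1, 2, 3, 4, 6}. Safe: {5}.

1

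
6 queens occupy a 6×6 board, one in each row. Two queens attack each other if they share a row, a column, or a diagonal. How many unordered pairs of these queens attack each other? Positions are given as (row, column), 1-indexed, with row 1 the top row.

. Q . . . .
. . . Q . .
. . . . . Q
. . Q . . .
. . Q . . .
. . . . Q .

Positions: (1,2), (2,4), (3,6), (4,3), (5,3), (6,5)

Same column: (4,3)–(5,3) (column 3).
Same diagonal: (4,3)–(6,5) (|4−6| = |3−5| = 2).
Total attacking pairs: 2.

2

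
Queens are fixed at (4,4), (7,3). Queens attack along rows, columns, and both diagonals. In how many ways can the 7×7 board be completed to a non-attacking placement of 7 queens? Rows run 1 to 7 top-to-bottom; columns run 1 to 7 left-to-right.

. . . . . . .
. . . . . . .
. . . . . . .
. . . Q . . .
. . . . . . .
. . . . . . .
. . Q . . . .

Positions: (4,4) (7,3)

Branch on row 1: col 2 → 0; col 5 → 2; col 6 → 0.
Sum: 0 + 2 + 0 = 2.

2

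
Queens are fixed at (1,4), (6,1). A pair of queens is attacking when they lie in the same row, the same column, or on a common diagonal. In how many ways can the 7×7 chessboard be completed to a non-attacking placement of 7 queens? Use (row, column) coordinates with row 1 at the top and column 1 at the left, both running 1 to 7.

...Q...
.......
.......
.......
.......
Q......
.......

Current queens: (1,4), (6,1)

Branch on row 2: col 2 → 1; col 6 → 0; col 7 → 1.
Sum: 1 + 0 + 1 = 2.

2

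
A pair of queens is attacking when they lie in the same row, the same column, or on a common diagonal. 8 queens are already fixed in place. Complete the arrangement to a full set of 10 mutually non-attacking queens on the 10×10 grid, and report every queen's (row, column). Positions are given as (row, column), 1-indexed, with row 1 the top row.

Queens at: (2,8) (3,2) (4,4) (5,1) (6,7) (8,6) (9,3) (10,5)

(1,10) (2,8) (3,2) (4,4) (5,1) (6,7) (7,9) (8,6) (9,3) (10,5)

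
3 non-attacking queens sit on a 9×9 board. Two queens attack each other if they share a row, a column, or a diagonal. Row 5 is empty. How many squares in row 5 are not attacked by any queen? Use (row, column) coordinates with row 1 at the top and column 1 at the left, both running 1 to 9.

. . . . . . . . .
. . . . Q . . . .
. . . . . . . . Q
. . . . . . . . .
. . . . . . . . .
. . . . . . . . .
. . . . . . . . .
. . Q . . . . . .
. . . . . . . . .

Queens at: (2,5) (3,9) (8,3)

2

(2,5) attacks row 5 at column 5 and diagonals 2, 8.
(3,9) attacks row 5 at column 9 and diagonals 7.
(8,3) attacks row 5 at column 3 and diagonals 6.
Attacked columns: {2, 3, 5, 6, 7, 8, 9}. Safe: {1, 4}.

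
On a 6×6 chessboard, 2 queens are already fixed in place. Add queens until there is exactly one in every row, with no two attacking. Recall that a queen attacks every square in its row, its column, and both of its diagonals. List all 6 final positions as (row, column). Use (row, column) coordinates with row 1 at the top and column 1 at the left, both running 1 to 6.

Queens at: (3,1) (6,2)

(1,5) (2,3) (3,1) (4,6) (5,4) (6,2)

Row 1: attacked by (3,1)→{1,3}; (6,2)→{2}. Safe: 4, 5, 6. Place at column 5.
Row 2: attacked by (1,5)→{4,5,6}; (3,1)→{1,2}; (6,2)→{2,6}. Safe: 3. Place at column 3.
Row 4: attacked by (1,5)→{2,5}; (2,3)→{1,3,5}; (3,1)→{1,2}; (6,2)→{2,4}. Safe: 6. Place at column 6.
Row 5: attacked by (1,5)→{1,5}; (2,3)→{3,6}; (3,1)→{1,3}; (4,6)→{5,6}; (6,2)→{1,2,3}. Safe: 4. Place at column 4.
Columns [5, 3, 1, 6, 4, 2], r−c [-4, -1, 2, -2, 1, 4], r+c [6, 5, 4, 10, 9, 8] are all distinct, so no two queens attack.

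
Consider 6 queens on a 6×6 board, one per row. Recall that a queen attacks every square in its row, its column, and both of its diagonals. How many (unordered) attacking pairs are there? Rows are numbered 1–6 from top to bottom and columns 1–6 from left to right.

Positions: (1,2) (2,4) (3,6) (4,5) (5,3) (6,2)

4

Same column: (1,2)–(6,2) (column 2).
Same diagonal: (1,2)–(4,5) (|1−4| = |2−5| = 3); (3,6)–(4,5) (|3−4| = |6−5| = 1); (5,3)–(6,2) (|5−6| = |3−2| = 1).
Total attacking pairs: 4.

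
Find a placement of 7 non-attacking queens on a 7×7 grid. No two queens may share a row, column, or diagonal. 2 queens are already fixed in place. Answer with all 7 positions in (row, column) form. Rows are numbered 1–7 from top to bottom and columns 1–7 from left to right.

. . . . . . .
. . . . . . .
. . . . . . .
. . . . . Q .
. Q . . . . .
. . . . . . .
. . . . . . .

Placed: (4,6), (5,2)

(1,4) (2,7) (3,3) (4,6) (5,2) (6,5) (7,1)

Row 1: attacked by (4,6)→{3,6}; (5,2)→{2,6}. Safe: 1, 4, 5, 7. Place at column 4.
Row 2: attacked by (1,4)→{3,4,5}; (4,6)→{4,6}; (5,2)→{2,5}. Safe: 1, 7. Place at column 7.
Row 3: attacked by (1,4)→{2,4,6}; (2,7)→{6,7}; (4,6)→{5,6,7}; (5,2)→{2,4}. Safe: 1, 3. Place at column 3.
Row 6: attacked by (1,4)→{4}; (2,7)→{3,7}; (3,3)→{3,6}; (4,6)→{4,6}; (5,2)→{1,2,3}. Safe: 5. Place at column 5.
Row 7: attacked by (1,4)→{4}; (2,7)→{2,7}; (3,3)→{3,7}; (4,6)→{3,6}; (5,2)→{2,4}; (6,5)→{4,5,6}. Safe: 1. Place at column 1.
Columns [4, 7, 3, 6, 2, 5, 1], r−c [-3, -5, 0, -2, 3, 1, 6], r+c [5, 9, 6, 10, 7, 11, 8] are all distinct, so no two queens attack.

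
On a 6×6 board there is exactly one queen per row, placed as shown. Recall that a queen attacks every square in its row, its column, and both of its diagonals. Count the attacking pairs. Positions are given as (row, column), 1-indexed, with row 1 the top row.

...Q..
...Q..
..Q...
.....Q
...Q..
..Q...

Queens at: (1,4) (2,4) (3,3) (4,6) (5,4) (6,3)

7

Same column: (1,4)–(2,4) (column 4); (1,4)–(5,4) (column 4); (2,4)–(5,4) (column 4); (3,3)–(6,3) (column 3).
Same diagonal: (2,4)–(3,3) (|2−3| = |4−3| = 1); (2,4)–(4,6) (|2−4| = |4−6| = 2); (5,4)–(6,3) (|5−6| = |4−3| = 1).
Total attacking pairs: 7.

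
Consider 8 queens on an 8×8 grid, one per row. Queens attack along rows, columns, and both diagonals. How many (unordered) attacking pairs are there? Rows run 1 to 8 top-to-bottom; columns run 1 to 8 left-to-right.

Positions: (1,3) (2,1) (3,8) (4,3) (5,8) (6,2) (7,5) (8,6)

4

Same column: (1,3)–(4,3) (column 3); (3,8)–(5,8) (column 8).
Same diagonal: (2,1)–(4,3) (|2−4| = |1−3| = 2); (7,5)–(8,6) (|7−8| = |5−6| = 1).
Total attacking pairs: 4.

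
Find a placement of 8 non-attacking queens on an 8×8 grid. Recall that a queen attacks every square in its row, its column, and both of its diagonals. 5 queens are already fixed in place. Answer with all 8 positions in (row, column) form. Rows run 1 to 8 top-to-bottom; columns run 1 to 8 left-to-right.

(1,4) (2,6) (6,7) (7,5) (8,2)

(1,4) (2,6) (3,8) (4,3) (5,1) (6,7) (7,5) (8,2)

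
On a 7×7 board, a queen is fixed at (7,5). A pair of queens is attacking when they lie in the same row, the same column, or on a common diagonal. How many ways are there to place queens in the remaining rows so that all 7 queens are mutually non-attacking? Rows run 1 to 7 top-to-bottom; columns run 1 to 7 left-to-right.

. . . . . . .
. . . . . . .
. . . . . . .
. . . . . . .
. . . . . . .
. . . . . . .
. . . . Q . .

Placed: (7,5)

6

Branch on row 1: col 1 → 1; col 2 → 1; col 3 → 2; col 4 → 1; col 6 → 0; col 7 → 1.
Sum: 1 + 1 + 2 + 1 + 0 + 1 = 6.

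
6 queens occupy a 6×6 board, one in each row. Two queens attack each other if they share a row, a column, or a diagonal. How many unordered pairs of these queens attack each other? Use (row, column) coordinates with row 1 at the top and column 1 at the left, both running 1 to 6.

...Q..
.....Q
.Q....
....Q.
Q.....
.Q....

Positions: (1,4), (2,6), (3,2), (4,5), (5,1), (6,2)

4

Same column: (3,2)–(6,2) (column 2).
Same diagonal: (1,4)–(3,2) (|1−3| = |4−2| = 2); (2,6)–(6,2) (|2−6| = |6−2| = 4); (5,1)–(6,2) (|5−6| = |1−2| = 1).
Total attacking pairs: 4.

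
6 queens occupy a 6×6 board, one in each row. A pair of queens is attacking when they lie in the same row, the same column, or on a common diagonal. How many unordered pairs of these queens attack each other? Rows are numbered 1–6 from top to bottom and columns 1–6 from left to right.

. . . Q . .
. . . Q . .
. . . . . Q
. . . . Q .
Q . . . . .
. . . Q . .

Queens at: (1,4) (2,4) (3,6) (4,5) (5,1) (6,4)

Same column: (1,4)–(2,4) (column 4); (1,4)–(6,4) (column 4); (2,4)–(6,4) (column 4).
Same diagonal: (1,4)–(3,6) (|1−3| = |4−6| = 2); (2,4)–(5,1) (|2−5| = |4−1| = 3); (3,6)–(4,5) (|3−4| = |6−5| = 1).
Total attacking pairs: 6.

6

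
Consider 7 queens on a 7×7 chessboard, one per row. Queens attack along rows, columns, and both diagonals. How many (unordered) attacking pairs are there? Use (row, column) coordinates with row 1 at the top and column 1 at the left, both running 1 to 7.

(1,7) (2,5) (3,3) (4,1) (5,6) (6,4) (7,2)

0

All columns are distinct and no two queens satisfy |Δrow| = |Δcol|, so no pair attacks.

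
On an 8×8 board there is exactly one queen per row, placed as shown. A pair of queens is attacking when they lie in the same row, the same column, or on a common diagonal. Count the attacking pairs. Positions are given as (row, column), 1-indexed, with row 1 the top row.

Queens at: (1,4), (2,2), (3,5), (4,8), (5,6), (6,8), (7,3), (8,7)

Same column: (4,8)–(6,8) (column 8).
Same diagonal: (3,5)–(6,8) (|3−6| = |5−8| = 3).
Total attacking pairs: 2.

2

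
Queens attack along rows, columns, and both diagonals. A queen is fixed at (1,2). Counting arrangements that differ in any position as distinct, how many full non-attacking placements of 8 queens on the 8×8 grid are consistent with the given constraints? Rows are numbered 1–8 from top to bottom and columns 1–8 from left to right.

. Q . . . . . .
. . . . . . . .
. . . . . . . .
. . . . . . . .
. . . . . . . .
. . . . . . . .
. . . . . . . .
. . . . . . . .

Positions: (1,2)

Branch on row 2: col 4 → 1; col 5 → 2; col 6 → 2; col 7 → 2; col 8 → 1.
Sum: 1 + 2 + 2 + 2 + 1 = 8.

8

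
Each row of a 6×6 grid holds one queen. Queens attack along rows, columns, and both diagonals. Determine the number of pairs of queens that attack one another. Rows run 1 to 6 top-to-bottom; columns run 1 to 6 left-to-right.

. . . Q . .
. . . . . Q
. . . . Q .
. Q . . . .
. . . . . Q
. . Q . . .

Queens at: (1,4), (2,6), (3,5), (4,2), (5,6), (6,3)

Same column: (2,6)–(5,6) (column 6).
Same diagonal: (2,6)–(3,5) (|2−3| = |6−5| = 1).
Total attacking pairs: 2.

2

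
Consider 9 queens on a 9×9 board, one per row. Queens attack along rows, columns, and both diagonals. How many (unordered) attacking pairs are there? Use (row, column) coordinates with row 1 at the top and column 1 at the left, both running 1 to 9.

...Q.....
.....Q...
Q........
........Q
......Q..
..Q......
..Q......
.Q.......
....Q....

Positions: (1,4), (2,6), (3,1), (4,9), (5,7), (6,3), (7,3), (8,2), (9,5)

3

Same column: (6,3)–(7,3) (column 3).
Same diagonal: (7,3)–(8,2) (|7−8| = |3−2| = 1); (7,3)–(9,5) (|7−9| = |3−5| = 2).
Total attacking pairs: 3.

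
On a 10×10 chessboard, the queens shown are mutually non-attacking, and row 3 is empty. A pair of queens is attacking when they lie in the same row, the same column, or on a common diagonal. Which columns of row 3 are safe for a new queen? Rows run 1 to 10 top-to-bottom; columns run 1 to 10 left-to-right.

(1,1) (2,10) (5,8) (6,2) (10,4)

columns 7

(1,1) attacks row 3 at column 1 and diagonals 3.
(2,10) attacks row 3 at column 10 and diagonals 9.
(5,8) attacks row 3 at column 8 and diagonals 6, 10.
(6,2) attacks row 3 at column 2 and diagonals 5.
(10,4) attacks row 3 at column 4.
Attacked columns: {1, 2, 3, 4, 5, 6, 8, 9, 10}. Safe: {7}.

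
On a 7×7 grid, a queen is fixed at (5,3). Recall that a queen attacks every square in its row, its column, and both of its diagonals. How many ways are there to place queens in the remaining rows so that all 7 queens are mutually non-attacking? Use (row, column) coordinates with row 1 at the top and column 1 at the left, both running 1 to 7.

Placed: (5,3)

Branch on row 1: col 1 → 1; col 2 → 1; col 4 → 1; col 5 → 2; col 6 → 1.
Sum: 1 + 1 + 1 + 2 + 1 = 6.

6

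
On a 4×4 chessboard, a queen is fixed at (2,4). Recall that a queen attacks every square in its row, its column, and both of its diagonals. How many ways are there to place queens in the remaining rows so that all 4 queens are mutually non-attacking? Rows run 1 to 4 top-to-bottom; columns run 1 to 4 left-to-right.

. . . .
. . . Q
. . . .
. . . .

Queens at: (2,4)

Branch on row 1: col 1 → 0; col 2 → 1.
Sum: 0 + 1 = 1.

1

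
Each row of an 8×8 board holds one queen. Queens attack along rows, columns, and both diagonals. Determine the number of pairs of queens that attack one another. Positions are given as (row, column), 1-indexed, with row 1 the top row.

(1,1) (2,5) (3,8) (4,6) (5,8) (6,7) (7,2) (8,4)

3

Same column: (3,8)–(5,8) (column 8).
Same diagonal: (2,5)–(5,8) (|2−5| = |5−8| = 3); (5,8)–(6,7) (|5−6| = |8−7| = 1).
Total attacking pairs: 3.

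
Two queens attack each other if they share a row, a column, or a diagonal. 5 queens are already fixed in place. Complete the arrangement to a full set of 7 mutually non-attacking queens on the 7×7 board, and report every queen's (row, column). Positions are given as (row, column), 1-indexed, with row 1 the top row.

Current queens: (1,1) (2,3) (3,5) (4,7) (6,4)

(1,1) (2,3) (3,5) (4,7) (5,2) (6,4) (7,6)

Row 5: attacked by (1,1)→{1,5}; (2,3)→{3,6}; (3,5)→{3,5,7}; (4,7)→{6,7}; (6,4)→{3,4,5}. Safe: 2. Place at column 2.
Row 7: attacked by (1,1)→{1,7}; (2,3)→{3}; (3,5)→{1,5}; (4,7)→{4,7}; (5,2)→{2,4}; (6,4)→{3,4,5}. Safe: 6. Place at column 6.
Columns [1, 3, 5, 7, 2, 4, 6], r−c [0, -1, -2, -3, 3, 2, 1], r+c [2, 5, 8, 11, 7, 10, 13] are all distinct, so no two queens attack.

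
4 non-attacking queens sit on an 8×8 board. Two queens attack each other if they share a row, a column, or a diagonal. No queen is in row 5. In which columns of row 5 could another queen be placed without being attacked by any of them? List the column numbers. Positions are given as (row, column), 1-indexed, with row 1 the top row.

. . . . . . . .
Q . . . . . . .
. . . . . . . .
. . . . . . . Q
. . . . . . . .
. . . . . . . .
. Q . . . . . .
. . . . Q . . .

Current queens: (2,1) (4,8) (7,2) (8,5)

columns 3, 6

(2,1) attacks row 5 at column 1 and diagonals 4.
(4,8) attacks row 5 at column 8 and diagonals 7.
(7,2) attacks row 5 at column 2 and diagonals 4.
(8,5) attacks row 5 at column 5 and diagonals 2, 8.
Attacked columns: {1, 2, 4, 5, 7, 8}. Safe: {3, 6}.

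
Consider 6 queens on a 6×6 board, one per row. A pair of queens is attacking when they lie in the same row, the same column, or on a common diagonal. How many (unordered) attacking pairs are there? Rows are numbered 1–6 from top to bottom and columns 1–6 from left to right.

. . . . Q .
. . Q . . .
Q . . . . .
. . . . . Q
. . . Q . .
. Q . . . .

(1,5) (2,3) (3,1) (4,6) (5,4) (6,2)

0

All columns are distinct and no two queens satisfy |Δrow| = |Δcol|, so no pair attacks.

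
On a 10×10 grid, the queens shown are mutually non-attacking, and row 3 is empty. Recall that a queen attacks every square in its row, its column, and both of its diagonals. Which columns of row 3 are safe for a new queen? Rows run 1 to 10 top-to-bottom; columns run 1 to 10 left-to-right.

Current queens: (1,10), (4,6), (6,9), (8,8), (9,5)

(1,10) attacks row 3 at column 10 and diagonals 8.
(4,6) attacks row 3 at column 6 and diagonals 5, 7.
(6,9) attacks row 3 at column 9 and diagonals 6.
(8,8) attacks row 3 at column 8 and diagonals 3.
(9,5) attacks row 3 at column 5.
Attacked columns: {3, 5, 6, 7, 8, 9, 10}. Safe: {1, 2, 4}.

columns 1, 2, 4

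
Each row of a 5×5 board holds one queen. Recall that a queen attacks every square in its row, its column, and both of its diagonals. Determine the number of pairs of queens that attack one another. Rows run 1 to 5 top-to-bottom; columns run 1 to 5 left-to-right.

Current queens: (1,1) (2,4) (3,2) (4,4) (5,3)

Same column: (2,4)–(4,4) (column 4).
Same diagonal: (1,1)–(4,4) (|1−4| = |1−4| = 3); (4,4)–(5,3) (|4−5| = |4−3| = 1).
Total attacking pairs: 3.

3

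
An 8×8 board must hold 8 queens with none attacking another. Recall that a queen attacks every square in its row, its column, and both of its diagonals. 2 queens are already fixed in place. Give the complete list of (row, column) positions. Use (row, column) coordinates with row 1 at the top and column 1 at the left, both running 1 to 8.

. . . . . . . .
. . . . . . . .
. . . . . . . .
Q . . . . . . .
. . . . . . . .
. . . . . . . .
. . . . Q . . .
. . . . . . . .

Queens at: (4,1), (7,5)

(1,6) (2,2) (3,7) (4,1) (5,4) (6,8) (7,5) (8,3)

Row 1: attacked by (4,1)→{1,4}; (7,5)→{5}. Safe: 2, 3, 6, 7, 8. Place at column 6.
Row 2: attacked by (1,6)→{5,6,7}; (4,1)→{1,3}; (7,5)→{5}. Safe: 2, 4, 8. Place at column 2.
Row 3: attacked by (1,6)→{4,6,8}; (2,2)→{1,2,3}; (4,1)→{1,2}; (7,5)→{1,5}. Safe: 7. Place at column 7.
Row 5: attacked by (1,6)→{2,6}; (2,2)→{2,5}; (3,7)→{5,7}; (4,1)→{1,2}; (7,5)→{3,5,7}. Safe: 4, 8. Place at column 4.
Row 6: attacked by (1,6)→{1,6}; (2,2)→{2,6}; (3,7)→{4,7}; (4,1)→{1,3}; (5,4)→{3,4,5}; (7,5)→{4,5,6}. Safe: 8. Place at column 8.
Row 8: attacked by (1,6)→{6}; (2,2)→{2,8}; (3,7)→{2,7}; (4,1)→{1,5}; (5,4)→{1,4,7}; (6,8)→{6,8}; (7,5)→{4,5,6}. Safe: 3. Place at column 3.
Columns [6, 2, 7, 1, 4, 8, 5, 3], r−c [-5, 0, -4, 3, 1, -2, 2, 5], r+c [7, 4, 10, 5, 9, 14, 12, 11] are all distinct, so no two queens attack.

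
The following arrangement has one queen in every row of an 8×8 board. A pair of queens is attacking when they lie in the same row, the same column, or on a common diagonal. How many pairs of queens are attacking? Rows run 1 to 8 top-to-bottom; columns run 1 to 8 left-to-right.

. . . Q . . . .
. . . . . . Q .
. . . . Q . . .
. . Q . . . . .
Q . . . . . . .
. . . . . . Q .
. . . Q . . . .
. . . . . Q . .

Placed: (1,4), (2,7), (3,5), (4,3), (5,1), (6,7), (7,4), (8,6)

2

Same column: (1,4)–(7,4) (column 4); (2,7)–(6,7) (column 7).
Total attacking pairs: 2.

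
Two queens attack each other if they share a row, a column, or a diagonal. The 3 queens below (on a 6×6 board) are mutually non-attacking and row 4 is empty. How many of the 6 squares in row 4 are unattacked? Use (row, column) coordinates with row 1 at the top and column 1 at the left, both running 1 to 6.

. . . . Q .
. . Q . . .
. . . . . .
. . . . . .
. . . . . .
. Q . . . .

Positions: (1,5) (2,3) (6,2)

(1,5) attacks row 4 at column 5 and diagonals 2.
(2,3) attacks row 4 at column 3 and diagonals 1, 5.
(6,2) attacks row 4 at column 2 and diagonals 4.
Attacked columns: {1, 2, 3, 4, 5}. Safe: {6}.

1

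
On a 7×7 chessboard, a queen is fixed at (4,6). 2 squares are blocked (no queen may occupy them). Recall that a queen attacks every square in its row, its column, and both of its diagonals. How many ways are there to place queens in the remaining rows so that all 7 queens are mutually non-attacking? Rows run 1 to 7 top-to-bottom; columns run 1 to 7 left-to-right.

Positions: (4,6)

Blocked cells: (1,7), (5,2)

Branch on row 1: col 1 → 1; col 2 → 0; col 4 → 0; col 5 → 2.
Sum: 1 + 0 + 0 + 2 = 3.

3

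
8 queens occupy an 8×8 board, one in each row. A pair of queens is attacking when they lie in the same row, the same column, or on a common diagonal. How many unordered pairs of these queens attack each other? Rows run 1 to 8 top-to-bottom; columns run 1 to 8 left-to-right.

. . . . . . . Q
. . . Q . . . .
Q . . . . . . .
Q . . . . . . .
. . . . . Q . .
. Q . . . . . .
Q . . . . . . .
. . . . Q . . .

5

Same column: (3,1)–(4,1) (column 1); (3,1)–(7,1) (column 1); (4,1)–(7,1) (column 1).
Same diagonal: (4,1)–(8,5) (|4−8| = |1−5| = 4); (6,2)–(7,1) (|6−7| = |2−1| = 1).
Total attacking pairs: 5.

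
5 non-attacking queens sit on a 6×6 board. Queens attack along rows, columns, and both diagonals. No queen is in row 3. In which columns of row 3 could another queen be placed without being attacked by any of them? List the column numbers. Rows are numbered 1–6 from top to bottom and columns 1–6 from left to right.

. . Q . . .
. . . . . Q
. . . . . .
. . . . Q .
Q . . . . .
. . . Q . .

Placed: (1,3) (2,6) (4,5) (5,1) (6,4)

columns 2

(1,3) attacks row 3 at column 3 and diagonals 1, 5.
(2,6) attacks row 3 at column 6 and diagonals 5.
(4,5) attacks row 3 at column 5 and diagonals 4, 6.
(5,1) attacks row 3 at column 1 and diagonals 3.
(6,4) attacks row 3 at column 4 and diagonals 1.
Attacked columns: {1, 3, 4, 5, 6}. Safe: {2}.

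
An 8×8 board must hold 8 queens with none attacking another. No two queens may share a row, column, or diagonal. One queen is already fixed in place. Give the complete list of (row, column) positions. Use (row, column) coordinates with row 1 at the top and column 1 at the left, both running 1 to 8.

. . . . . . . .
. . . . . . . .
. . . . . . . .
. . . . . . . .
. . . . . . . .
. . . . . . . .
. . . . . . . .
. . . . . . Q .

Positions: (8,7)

(1,4) (2,2) (3,5) (4,8) (5,6) (6,1) (7,3) (8,7)

Row 1: attacked by (8,7)→{7}. Safe: 1, 2, 3, 4, 5, 6, 8. Place at column 4.
Row 2: attacked by (1,4)→{3,4,5}; (8,7)→{1,7}. Safe: 2, 6, 8. Place at column 2.
Row 3: attacked by (1,4)→{2,4,6}; (2,2)→{1,2,3}; (8,7)→{2,7}. Safe: 5, 8. Place at column 5.
Row 4: attacked by (1,4)→{1,4,7}; (2,2)→{2,4}; (3,5)→{4,5,6}; (8,7)→{3,7}. Safe: 8. Place at column 8.
Row 5: attacked by (1,4)→{4,8}; (2,2)→{2,5}; (3,5)→{3,5,7}; (4,8)→{7,8}; (8,7)→{4,7}. Safe: 1, 6. Place at column 6.
Row 6: attacked by (1,4)→{4}; (2,2)→{2,6}; (3,5)→{2,5,8}; (4,8)→{6,8}; (5,6)→{5,6,7}; (8,7)→{5,7}. Safe: 1, 3. Place at column 1.
Row 7: attacked by (1,4)→{4}; (2,2)→{2,7}; (3,5)→{1,5}; (4,8)→{5,8}; (5,6)→{4,6,8}; (6,1)→{1,2}; (8,7)→{6,7,8}. Safe: 3. Place at column 3.
Columns [4, 2, 5, 8, 6, 1, 3, 7], r−c [-3, 0, -2, -4, -1, 5, 4, 1], r+c [5, 4, 8, 12, 11, 7, 10, 15] are all distinct, so no two queens attack.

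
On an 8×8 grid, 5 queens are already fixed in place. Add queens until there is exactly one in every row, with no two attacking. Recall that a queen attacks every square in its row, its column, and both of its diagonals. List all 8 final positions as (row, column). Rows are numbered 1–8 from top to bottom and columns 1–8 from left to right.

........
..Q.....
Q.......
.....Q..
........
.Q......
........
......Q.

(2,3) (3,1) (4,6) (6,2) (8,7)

(1,5) (2,3) (3,1) (4,6) (5,8) (6,2) (7,4) (8,7)

Row 1: attacked by (2,3)→{2,3,4}; (3,1)→{1,3}; (4,6)→{3,6}; (6,2)→{2,7}; (8,7)→{7}. Safe: 5, 8. Place at column 5.
Row 5: attacked by (1,5)→{1,5}; (2,3)→{3,6}; (3,1)→{1,3}; (4,6)→{5,6,7}; (6,2)→{1,2,3}; (8,7)→{4,7}. Safe: 8. Place at column 8.
Row 7: attacked by (1,5)→{5}; (2,3)→{3,8}; (3,1)→{1,5}; (4,6)→{3,6}; (5,8)→{6,8}; (6,2)→{1,2,3}; (8,7)→{6,7,8}. Safe: 4. Place at column 4.
Columns [5, 3, 1, 6, 8, 2, 4, 7], r−c [-4, -1, 2, -2, -3, 4, 3, 1], r+c [6, 5, 4, 10, 13, 8, 11, 15] are all distinct, so no two queens attack.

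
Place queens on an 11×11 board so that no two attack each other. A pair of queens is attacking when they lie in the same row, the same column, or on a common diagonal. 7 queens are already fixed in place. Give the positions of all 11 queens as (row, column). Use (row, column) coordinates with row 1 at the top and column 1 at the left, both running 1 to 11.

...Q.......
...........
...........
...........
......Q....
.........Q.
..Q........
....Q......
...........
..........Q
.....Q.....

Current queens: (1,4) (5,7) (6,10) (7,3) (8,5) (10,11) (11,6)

Row 2: attacked by (1,4)→{3,4,5}; (5,7)→{4,7,10}; (6,10)→{6,10}; (7,3)→{3,8}; (8,5)→{5,11}; (10,11)→{3,11}; (11,6)→{6}. Safe: 1, 2, 9. Place at column 1.
Row 3: attacked by (1,4)→{2,4,6}; (2,1)→{1,2}; (5,7)→{5,7,9}; (6,10)→{7,10}; (7,3)→{3,7}; (8,5)→{5,10}; (10,11)→{4,11}; (11,6)→{6}. Safe: 8. Place at column 8.
Row 4: attacked by (1,4)→{1,4,7}; (2,1)→{1,3}; (3,8)→{7,8,9}; (5,7)→{6,7,8}; (6,10)→{8,10}; (7,3)→{3,6}; (8,5)→{1,5,9}; (10,11)→{5,11}; (11,6)→{6}. Safe: 2. Place at column 2.
Row 9: attacked by (1,4)→{4}; (2,1)→{1,8}; (3,8)→{2,8}; (4,2)→{2,7}; (5,7)→{3,7,11}; (6,10)→{7,10}; (7,3)→{1,3,5}; (8,5)→{4,5,6}; (10,11)→{10,11}; (11,6)→{4,6,8}. Safe: 9. Place at column 9.
Columns [4, 1, 8, 2, 7, 10, 3, 5, 9, 11, 6], r−c [-3, 1, -5, 2, -2, -4, 4, 3, 0, -1, 5], r+c [5, 3, 11, 6, 12, 16, 10, 13, 18, 21, 17] are all distinct, so no two queens attack.

(1,4) (2,1) (3,8) (4,2) (5,7) (6,10) (7,3) (8,5) (9,9) (10,11) (11,6)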